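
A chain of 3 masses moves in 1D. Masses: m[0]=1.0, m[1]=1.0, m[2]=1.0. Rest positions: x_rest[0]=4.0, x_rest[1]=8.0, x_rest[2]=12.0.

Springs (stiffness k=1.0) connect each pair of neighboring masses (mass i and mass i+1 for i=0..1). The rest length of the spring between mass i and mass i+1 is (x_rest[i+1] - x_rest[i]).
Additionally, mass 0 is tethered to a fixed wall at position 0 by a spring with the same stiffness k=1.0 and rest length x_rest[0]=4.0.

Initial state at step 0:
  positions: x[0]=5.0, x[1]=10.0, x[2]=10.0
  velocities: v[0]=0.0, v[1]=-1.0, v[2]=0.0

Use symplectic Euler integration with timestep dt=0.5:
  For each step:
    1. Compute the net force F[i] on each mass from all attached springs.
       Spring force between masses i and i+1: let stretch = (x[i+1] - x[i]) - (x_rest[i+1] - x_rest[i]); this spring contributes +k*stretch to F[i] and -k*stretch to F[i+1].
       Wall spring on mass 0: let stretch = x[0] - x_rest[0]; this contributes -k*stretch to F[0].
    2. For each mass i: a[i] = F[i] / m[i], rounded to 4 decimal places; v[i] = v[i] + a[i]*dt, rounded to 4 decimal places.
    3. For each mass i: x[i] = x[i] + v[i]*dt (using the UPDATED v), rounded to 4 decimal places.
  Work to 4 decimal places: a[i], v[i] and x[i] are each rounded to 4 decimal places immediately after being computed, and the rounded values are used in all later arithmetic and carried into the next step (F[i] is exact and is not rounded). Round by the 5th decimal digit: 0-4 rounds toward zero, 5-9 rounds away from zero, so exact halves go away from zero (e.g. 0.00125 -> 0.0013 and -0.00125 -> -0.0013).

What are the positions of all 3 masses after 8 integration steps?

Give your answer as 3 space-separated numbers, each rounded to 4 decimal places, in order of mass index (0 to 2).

Step 0: x=[5.0000 10.0000 10.0000] v=[0.0000 -1.0000 0.0000]
Step 1: x=[5.0000 8.2500 11.0000] v=[0.0000 -3.5000 2.0000]
Step 2: x=[4.5625 6.3750 12.3125] v=[-0.8750 -3.7500 2.6250]
Step 3: x=[3.4375 5.5313 13.1407] v=[-2.2500 -1.6875 1.6563]
Step 4: x=[1.9766 6.0665 13.0665] v=[-2.9219 1.0703 -0.1484]
Step 5: x=[1.0440 7.3292 12.2423] v=[-1.8653 2.5254 -1.6484]
Step 6: x=[1.4217 8.2489 11.1898] v=[0.7553 1.8394 -2.1050]
Step 7: x=[3.1508 8.1970 10.4021] v=[3.4581 -0.1038 -1.5755]
Step 8: x=[5.3537 7.4348 10.0631] v=[4.4058 -1.5244 -0.6781]

Answer: 5.3537 7.4348 10.0631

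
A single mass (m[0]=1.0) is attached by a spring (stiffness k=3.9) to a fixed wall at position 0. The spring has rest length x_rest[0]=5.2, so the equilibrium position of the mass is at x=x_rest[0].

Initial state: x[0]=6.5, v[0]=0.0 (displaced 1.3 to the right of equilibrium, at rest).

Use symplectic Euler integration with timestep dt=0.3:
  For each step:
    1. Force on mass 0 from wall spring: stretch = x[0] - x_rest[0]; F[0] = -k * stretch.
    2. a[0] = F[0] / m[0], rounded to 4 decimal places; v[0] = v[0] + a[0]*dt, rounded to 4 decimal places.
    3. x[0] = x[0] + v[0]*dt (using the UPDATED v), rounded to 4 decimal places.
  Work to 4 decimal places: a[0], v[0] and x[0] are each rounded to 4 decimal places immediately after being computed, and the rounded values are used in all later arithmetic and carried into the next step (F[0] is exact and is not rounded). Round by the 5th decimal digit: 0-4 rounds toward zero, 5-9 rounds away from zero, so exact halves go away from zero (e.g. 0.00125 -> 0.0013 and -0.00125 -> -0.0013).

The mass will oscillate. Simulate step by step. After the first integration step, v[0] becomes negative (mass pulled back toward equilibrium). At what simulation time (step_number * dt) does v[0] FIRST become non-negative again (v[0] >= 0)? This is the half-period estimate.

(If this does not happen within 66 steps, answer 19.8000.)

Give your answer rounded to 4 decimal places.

Answer: 1.8000

Derivation:
Step 0: x=[6.5000] v=[0.0000]
Step 1: x=[6.0437] v=[-1.5210]
Step 2: x=[5.2913] v=[-2.5081]
Step 3: x=[4.5068] v=[-2.6149]
Step 4: x=[3.9656] v=[-1.8039]
Step 5: x=[3.8577] v=[-0.3596]
Step 6: x=[4.2210] v=[1.2109]
First v>=0 after going negative at step 6, time=1.8000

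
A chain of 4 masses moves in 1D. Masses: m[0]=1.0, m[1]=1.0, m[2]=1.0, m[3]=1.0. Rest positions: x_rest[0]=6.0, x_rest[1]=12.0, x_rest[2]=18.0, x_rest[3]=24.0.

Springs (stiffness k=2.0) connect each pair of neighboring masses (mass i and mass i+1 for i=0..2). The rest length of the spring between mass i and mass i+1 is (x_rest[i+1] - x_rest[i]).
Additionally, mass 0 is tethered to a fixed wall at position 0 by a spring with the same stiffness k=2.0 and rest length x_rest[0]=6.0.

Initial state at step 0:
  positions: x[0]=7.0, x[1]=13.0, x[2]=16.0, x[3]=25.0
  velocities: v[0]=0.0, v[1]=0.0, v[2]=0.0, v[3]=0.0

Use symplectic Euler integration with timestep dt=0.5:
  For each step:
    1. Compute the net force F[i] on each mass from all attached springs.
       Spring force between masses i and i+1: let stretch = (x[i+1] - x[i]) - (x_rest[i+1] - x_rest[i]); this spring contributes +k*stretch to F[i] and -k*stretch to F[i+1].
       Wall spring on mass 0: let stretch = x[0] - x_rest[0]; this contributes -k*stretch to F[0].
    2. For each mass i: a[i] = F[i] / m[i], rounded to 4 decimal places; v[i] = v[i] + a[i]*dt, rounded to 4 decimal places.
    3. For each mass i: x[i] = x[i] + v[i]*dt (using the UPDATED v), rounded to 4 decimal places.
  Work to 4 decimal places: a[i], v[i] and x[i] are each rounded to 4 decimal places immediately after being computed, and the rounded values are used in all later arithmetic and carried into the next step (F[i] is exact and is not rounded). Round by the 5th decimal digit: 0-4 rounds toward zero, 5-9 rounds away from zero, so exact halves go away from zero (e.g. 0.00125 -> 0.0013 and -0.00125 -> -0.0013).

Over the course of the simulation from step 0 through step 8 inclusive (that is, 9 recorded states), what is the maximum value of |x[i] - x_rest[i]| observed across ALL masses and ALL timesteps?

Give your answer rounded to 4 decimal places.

Answer: 2.5000

Derivation:
Step 0: x=[7.0000 13.0000 16.0000 25.0000] v=[0.0000 0.0000 0.0000 0.0000]
Step 1: x=[6.5000 11.5000 19.0000 23.5000] v=[-1.0000 -3.0000 6.0000 -3.0000]
Step 2: x=[5.2500 11.2500 20.5000 22.7500] v=[-2.5000 -0.5000 3.0000 -1.5000]
Step 3: x=[4.3750 12.6250 18.5000 23.8750] v=[-1.7500 2.7500 -4.0000 2.2500]
Step 4: x=[5.4375 12.8125 16.2500 25.3125] v=[2.1250 0.3750 -4.5000 2.8750]
Step 5: x=[7.4688 11.0313 16.8125 25.2188] v=[4.0625 -3.5625 1.1250 -0.1875]
Step 6: x=[7.5469 10.3594 18.6876 23.9219] v=[0.1562 -1.3438 3.7501 -2.5938]
Step 7: x=[5.2578 12.4454 19.0157 23.0079] v=[-4.5782 4.1719 0.6562 -1.8281]
Step 8: x=[3.9336 14.2227 18.0548 23.0978] v=[-2.6484 3.5546 -1.9219 0.1797]
Max displacement = 2.5000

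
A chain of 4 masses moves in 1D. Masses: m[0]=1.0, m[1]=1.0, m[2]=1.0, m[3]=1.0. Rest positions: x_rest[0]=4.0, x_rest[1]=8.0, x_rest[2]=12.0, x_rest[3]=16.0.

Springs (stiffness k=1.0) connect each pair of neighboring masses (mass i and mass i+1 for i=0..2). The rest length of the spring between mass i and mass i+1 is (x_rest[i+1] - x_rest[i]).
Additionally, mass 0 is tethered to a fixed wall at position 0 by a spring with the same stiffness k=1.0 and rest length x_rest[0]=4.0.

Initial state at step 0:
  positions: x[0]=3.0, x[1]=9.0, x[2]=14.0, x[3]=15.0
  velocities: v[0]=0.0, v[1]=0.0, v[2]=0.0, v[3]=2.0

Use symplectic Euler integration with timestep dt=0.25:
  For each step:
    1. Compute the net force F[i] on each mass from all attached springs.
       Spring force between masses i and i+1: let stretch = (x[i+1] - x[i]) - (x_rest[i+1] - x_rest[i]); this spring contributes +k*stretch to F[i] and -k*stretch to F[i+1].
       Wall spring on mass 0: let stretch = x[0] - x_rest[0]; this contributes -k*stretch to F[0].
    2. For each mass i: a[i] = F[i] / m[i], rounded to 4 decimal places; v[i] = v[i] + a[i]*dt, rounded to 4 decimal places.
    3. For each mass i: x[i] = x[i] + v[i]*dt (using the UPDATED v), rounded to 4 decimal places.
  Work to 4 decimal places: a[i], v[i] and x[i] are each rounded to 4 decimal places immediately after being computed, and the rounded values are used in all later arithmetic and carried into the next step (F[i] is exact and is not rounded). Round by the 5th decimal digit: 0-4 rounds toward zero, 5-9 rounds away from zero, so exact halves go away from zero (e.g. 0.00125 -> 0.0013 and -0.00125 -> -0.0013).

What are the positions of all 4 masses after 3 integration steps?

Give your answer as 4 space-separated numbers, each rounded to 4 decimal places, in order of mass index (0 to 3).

Step 0: x=[3.0000 9.0000 14.0000 15.0000] v=[0.0000 0.0000 0.0000 2.0000]
Step 1: x=[3.1875 8.9375 13.7500 15.6875] v=[0.7500 -0.2500 -1.0000 2.7500]
Step 2: x=[3.5352 8.8164 13.3203 16.5039] v=[1.3906 -0.4844 -1.7188 3.2656]
Step 3: x=[3.9920 8.6467 12.8081 17.3713] v=[1.8271 -0.6787 -2.0489 3.4697]

Answer: 3.9920 8.6467 12.8081 17.3713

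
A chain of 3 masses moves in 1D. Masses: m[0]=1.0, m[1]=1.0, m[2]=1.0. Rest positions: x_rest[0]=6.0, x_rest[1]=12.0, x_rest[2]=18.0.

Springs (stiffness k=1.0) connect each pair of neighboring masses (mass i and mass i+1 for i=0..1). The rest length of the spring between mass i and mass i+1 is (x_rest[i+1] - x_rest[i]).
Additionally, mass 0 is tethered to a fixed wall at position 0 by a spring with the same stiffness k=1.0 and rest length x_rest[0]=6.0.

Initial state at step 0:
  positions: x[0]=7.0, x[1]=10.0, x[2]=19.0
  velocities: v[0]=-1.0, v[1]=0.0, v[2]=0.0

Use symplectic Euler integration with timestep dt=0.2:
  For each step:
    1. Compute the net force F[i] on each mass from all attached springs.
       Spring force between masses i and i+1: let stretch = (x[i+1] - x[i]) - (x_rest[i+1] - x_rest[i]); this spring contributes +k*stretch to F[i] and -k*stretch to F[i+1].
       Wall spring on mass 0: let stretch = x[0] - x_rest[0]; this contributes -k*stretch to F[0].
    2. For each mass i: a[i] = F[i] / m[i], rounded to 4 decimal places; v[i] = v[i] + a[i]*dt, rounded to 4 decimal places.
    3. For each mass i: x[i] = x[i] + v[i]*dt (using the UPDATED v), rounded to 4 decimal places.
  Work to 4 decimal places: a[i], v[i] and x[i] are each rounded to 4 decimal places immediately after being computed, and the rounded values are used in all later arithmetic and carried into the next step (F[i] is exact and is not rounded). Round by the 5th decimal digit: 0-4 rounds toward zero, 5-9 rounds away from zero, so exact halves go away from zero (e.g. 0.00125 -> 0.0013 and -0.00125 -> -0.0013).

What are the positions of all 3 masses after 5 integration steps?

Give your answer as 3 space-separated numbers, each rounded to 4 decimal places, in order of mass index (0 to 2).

Answer: 4.5911 12.5063 17.6496

Derivation:
Step 0: x=[7.0000 10.0000 19.0000] v=[-1.0000 0.0000 0.0000]
Step 1: x=[6.6400 10.2400 18.8800] v=[-1.8000 1.2000 -0.6000]
Step 2: x=[6.1584 10.6816 18.6544] v=[-2.4080 2.2080 -1.1280]
Step 3: x=[5.6114 11.2612 18.3499] v=[-2.7350 2.8979 -1.5226]
Step 4: x=[5.0659 11.8983 18.0018] v=[-2.7273 3.1857 -1.7403]
Step 5: x=[4.5911 12.5063 17.6496] v=[-2.3740 3.0399 -1.7610]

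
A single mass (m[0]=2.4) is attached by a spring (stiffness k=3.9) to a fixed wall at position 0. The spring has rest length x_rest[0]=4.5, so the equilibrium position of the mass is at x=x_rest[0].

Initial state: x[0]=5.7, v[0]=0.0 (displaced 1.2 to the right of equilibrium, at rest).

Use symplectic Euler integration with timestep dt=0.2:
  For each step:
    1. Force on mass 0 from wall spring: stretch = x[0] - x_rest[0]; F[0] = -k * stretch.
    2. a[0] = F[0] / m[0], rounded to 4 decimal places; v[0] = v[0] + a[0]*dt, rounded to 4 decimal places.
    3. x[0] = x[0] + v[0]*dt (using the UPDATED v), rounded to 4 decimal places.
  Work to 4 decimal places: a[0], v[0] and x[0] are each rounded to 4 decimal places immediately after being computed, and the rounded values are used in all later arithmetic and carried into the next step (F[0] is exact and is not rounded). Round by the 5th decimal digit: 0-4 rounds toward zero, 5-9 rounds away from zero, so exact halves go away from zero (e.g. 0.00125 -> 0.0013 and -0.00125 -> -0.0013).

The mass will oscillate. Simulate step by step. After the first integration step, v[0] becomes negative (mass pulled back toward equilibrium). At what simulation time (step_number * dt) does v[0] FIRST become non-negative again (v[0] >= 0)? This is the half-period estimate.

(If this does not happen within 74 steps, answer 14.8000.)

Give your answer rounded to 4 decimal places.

Answer: 2.6000

Derivation:
Step 0: x=[5.7000] v=[0.0000]
Step 1: x=[5.6220] v=[-0.3900]
Step 2: x=[5.4711] v=[-0.7547]
Step 3: x=[5.2570] v=[-1.0703]
Step 4: x=[4.9937] v=[-1.3163]
Step 5: x=[4.6983] v=[-1.4768]
Step 6: x=[4.3901] v=[-1.5412]
Step 7: x=[4.0890] v=[-1.5055]
Step 8: x=[3.8146] v=[-1.3719]
Step 9: x=[3.5848] v=[-1.1491]
Step 10: x=[3.4145] v=[-0.8517]
Step 11: x=[3.3147] v=[-0.4989]
Step 12: x=[3.2920] v=[-0.1137]
Step 13: x=[3.3478] v=[0.2789]
First v>=0 after going negative at step 13, time=2.6000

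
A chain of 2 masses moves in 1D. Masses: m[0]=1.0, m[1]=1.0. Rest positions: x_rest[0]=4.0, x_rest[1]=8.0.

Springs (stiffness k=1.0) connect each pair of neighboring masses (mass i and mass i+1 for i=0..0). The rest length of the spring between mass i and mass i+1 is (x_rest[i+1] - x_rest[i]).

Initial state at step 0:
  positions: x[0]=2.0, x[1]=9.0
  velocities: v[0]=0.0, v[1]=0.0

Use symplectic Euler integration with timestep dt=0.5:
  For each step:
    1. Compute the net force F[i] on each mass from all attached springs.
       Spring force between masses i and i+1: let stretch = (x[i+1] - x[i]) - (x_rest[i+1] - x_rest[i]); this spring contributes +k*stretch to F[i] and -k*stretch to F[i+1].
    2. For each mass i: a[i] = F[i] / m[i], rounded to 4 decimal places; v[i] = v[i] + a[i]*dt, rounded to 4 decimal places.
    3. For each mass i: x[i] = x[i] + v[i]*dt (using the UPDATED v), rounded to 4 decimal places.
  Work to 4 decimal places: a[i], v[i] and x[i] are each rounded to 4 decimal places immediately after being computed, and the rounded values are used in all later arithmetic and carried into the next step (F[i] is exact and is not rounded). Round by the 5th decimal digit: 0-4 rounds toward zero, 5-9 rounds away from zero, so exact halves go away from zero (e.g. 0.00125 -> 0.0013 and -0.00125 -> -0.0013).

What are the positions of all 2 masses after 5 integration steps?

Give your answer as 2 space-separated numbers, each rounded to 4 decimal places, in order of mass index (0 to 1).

Answer: 4.5782 6.4220

Derivation:
Step 0: x=[2.0000 9.0000] v=[0.0000 0.0000]
Step 1: x=[2.7500 8.2500] v=[1.5000 -1.5000]
Step 2: x=[3.8750 7.1250] v=[2.2500 -2.2500]
Step 3: x=[4.8125 6.1875] v=[1.8750 -1.8750]
Step 4: x=[5.0938 5.9063] v=[0.5625 -0.5625]
Step 5: x=[4.5782 6.4220] v=[-1.0313 1.0313]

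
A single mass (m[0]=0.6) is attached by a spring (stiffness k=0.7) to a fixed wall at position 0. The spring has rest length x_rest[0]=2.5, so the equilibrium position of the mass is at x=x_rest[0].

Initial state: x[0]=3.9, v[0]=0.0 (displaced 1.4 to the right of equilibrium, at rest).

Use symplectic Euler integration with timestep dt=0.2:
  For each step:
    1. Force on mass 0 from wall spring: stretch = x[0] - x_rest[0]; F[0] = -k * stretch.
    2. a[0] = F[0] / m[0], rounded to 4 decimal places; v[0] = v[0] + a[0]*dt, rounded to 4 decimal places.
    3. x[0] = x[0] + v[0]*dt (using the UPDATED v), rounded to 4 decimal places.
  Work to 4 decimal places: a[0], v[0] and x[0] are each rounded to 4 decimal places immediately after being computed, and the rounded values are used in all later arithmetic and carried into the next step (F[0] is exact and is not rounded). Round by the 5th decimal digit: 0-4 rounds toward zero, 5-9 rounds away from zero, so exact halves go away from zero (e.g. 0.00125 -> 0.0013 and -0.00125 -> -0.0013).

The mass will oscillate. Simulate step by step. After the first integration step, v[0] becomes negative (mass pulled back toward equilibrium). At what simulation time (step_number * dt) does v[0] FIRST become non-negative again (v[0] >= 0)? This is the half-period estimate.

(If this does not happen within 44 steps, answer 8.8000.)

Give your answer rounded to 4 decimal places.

Answer: 3.0000

Derivation:
Step 0: x=[3.9000] v=[0.0000]
Step 1: x=[3.8347] v=[-0.3267]
Step 2: x=[3.7071] v=[-0.6381]
Step 3: x=[3.5231] v=[-0.9198]
Step 4: x=[3.2914] v=[-1.1585]
Step 5: x=[3.0228] v=[-1.3432]
Step 6: x=[2.7298] v=[-1.4652]
Step 7: x=[2.4260] v=[-1.5188]
Step 8: x=[2.1257] v=[-1.5015]
Step 9: x=[1.8429] v=[-1.4142]
Step 10: x=[1.5907] v=[-1.2609]
Step 11: x=[1.3810] v=[-1.0487]
Step 12: x=[1.2235] v=[-0.7876]
Step 13: x=[1.1256] v=[-0.4897]
Step 14: x=[1.0918] v=[-0.1690]
Step 15: x=[1.1237] v=[0.1596]
First v>=0 after going negative at step 15, time=3.0000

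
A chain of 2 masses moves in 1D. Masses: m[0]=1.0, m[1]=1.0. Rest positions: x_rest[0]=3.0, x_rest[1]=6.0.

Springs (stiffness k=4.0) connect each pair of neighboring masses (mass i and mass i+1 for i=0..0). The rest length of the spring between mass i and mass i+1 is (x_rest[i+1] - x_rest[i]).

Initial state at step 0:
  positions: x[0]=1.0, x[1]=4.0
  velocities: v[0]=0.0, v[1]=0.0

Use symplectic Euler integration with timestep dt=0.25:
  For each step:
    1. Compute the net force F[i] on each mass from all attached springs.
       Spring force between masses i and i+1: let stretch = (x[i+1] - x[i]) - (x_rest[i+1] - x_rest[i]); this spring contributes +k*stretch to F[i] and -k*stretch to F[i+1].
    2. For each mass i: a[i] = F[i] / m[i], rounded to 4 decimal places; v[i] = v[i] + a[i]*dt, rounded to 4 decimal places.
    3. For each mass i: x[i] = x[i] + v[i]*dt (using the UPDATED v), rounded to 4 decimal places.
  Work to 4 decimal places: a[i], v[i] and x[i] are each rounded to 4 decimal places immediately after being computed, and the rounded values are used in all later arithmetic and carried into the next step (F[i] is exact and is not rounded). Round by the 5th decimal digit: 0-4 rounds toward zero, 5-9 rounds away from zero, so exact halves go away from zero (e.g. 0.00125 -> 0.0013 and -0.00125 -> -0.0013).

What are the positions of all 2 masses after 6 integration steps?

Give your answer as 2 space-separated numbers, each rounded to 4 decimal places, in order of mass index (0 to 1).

Step 0: x=[1.0000 4.0000] v=[0.0000 0.0000]
Step 1: x=[1.0000 4.0000] v=[0.0000 0.0000]
Step 2: x=[1.0000 4.0000] v=[0.0000 0.0000]
Step 3: x=[1.0000 4.0000] v=[0.0000 0.0000]
Step 4: x=[1.0000 4.0000] v=[0.0000 0.0000]
Step 5: x=[1.0000 4.0000] v=[0.0000 0.0000]
Step 6: x=[1.0000 4.0000] v=[0.0000 0.0000]

Answer: 1.0000 4.0000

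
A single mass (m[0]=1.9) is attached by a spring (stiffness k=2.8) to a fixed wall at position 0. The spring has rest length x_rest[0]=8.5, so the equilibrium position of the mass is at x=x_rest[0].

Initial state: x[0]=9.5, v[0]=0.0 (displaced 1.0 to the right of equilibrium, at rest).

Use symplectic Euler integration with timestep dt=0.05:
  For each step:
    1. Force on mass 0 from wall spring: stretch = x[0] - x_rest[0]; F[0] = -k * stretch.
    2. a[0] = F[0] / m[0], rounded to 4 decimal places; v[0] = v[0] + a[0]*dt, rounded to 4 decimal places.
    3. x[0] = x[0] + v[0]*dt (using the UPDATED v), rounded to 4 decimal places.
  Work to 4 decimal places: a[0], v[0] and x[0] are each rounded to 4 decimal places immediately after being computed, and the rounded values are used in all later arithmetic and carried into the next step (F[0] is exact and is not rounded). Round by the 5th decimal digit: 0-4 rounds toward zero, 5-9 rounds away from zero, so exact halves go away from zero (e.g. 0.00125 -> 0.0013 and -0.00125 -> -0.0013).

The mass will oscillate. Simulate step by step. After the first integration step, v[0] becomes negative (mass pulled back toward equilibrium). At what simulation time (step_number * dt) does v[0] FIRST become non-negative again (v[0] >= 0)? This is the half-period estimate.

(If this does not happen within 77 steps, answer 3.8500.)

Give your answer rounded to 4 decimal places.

Answer: 2.6000

Derivation:
Step 0: x=[9.5000] v=[0.0000]
Step 1: x=[9.4963] v=[-0.0737]
Step 2: x=[9.4889] v=[-0.1471]
Step 3: x=[9.4779] v=[-0.2200]
Step 4: x=[9.4633] v=[-0.2921]
Step 5: x=[9.4451] v=[-0.3631]
Step 6: x=[9.4235] v=[-0.4327]
Step 7: x=[9.3985] v=[-0.5007]
Step 8: x=[9.3702] v=[-0.5669]
Step 9: x=[9.3387] v=[-0.6310]
Step 10: x=[9.3041] v=[-0.6928]
Step 11: x=[9.2665] v=[-0.7521]
Step 12: x=[9.2261] v=[-0.8086]
Step 13: x=[9.1830] v=[-0.8621]
Step 14: x=[9.1374] v=[-0.9124]
Step 15: x=[9.0894] v=[-0.9594]
Step 16: x=[9.0393] v=[-1.0028]
Step 17: x=[8.9872] v=[-1.0425]
Step 18: x=[8.9333] v=[-1.0784]
Step 19: x=[8.8778] v=[-1.1103]
Step 20: x=[8.8209] v=[-1.1381]
Step 21: x=[8.7628] v=[-1.1617]
Step 22: x=[8.7037] v=[-1.1811]
Step 23: x=[8.6439] v=[-1.1961]
Step 24: x=[8.5836] v=[-1.2067]
Step 25: x=[8.5230] v=[-1.2129]
Step 26: x=[8.4623] v=[-1.2146]
Step 27: x=[8.4017] v=[-1.2118]
Step 28: x=[8.3415] v=[-1.2046]
Step 29: x=[8.2819] v=[-1.1929]
Step 30: x=[8.2231] v=[-1.1768]
Step 31: x=[8.1653] v=[-1.1564]
Step 32: x=[8.1087] v=[-1.1317]
Step 33: x=[8.0536] v=[-1.1029]
Step 34: x=[8.0001] v=[-1.0700]
Step 35: x=[7.9484] v=[-1.0332]
Step 36: x=[7.8988] v=[-0.9926]
Step 37: x=[7.8514] v=[-0.9483]
Step 38: x=[7.8064] v=[-0.9005]
Step 39: x=[7.7639] v=[-0.8494]
Step 40: x=[7.7241] v=[-0.7952]
Step 41: x=[7.6872] v=[-0.7380]
Step 42: x=[7.6533] v=[-0.6781]
Step 43: x=[7.6225] v=[-0.6157]
Step 44: x=[7.5950] v=[-0.5510]
Step 45: x=[7.5708] v=[-0.4843]
Step 46: x=[7.5500] v=[-0.4158]
Step 47: x=[7.5327] v=[-0.3458]
Step 48: x=[7.5190] v=[-0.2745]
Step 49: x=[7.5089] v=[-0.2022]
Step 50: x=[7.5024] v=[-0.1292]
Step 51: x=[7.4996] v=[-0.0557]
Step 52: x=[7.5005] v=[0.0180]
First v>=0 after going negative at step 52, time=2.6000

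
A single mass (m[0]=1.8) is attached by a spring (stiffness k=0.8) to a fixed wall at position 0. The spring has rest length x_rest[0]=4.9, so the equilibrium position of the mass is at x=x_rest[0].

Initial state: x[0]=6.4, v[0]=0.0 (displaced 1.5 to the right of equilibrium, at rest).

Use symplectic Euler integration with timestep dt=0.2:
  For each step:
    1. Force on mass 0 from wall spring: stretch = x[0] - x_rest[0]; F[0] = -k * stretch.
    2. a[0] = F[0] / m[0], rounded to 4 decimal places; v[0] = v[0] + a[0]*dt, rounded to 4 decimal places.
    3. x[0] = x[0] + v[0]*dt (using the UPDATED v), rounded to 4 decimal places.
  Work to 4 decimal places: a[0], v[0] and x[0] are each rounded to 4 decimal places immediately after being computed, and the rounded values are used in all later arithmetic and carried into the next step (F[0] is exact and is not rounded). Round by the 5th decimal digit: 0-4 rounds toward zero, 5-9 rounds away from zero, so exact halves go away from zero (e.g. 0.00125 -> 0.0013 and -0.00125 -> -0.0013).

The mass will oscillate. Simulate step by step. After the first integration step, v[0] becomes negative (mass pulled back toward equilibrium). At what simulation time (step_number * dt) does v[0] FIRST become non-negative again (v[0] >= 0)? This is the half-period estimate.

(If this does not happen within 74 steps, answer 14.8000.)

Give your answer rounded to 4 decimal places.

Step 0: x=[6.4000] v=[0.0000]
Step 1: x=[6.3733] v=[-0.1333]
Step 2: x=[6.3204] v=[-0.2643]
Step 3: x=[6.2423] v=[-0.3906]
Step 4: x=[6.1403] v=[-0.5099]
Step 5: x=[6.0163] v=[-0.6201]
Step 6: x=[5.8724] v=[-0.7193]
Step 7: x=[5.7113] v=[-0.8057]
Step 8: x=[5.5357] v=[-0.8778]
Step 9: x=[5.3488] v=[-0.9343]
Step 10: x=[5.1540] v=[-0.9742]
Step 11: x=[4.9546] v=[-0.9968]
Step 12: x=[4.7543] v=[-1.0017]
Step 13: x=[4.5566] v=[-0.9887]
Step 14: x=[4.3650] v=[-0.9582]
Step 15: x=[4.1829] v=[-0.9106]
Step 16: x=[4.0135] v=[-0.8469]
Step 17: x=[3.8599] v=[-0.7681]
Step 18: x=[3.7248] v=[-0.6756]
Step 19: x=[3.6106] v=[-0.5711]
Step 20: x=[3.5193] v=[-0.4565]
Step 21: x=[3.4525] v=[-0.3338]
Step 22: x=[3.4115] v=[-0.2051]
Step 23: x=[3.3969] v=[-0.0728]
Step 24: x=[3.4091] v=[0.0608]
First v>=0 after going negative at step 24, time=4.8000

Answer: 4.8000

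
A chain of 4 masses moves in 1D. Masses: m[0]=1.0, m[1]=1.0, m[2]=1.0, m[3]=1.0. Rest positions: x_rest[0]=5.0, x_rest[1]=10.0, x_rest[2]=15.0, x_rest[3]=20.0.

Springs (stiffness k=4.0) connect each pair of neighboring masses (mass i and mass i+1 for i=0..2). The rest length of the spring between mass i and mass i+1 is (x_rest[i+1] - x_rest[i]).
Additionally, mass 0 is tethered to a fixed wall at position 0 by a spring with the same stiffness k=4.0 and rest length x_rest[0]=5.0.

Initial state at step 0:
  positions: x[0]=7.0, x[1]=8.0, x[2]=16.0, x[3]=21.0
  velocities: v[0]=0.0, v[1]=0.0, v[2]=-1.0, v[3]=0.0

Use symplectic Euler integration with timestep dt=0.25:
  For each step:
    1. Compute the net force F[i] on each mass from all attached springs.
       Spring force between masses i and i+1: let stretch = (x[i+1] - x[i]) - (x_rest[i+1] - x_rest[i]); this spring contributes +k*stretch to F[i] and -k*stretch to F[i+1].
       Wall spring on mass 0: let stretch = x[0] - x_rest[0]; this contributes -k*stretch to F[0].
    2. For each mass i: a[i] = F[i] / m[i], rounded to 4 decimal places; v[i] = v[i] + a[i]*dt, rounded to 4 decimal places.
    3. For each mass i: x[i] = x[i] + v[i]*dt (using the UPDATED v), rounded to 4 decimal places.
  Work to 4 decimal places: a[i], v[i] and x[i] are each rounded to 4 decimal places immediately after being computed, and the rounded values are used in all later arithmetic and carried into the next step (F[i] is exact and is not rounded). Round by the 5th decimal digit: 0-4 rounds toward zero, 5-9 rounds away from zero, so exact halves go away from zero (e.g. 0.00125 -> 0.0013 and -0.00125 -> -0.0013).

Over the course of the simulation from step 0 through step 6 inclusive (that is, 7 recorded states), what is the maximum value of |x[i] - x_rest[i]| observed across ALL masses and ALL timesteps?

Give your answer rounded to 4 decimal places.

Step 0: x=[7.0000 8.0000 16.0000 21.0000] v=[0.0000 0.0000 -1.0000 0.0000]
Step 1: x=[5.5000 9.7500 15.0000 21.0000] v=[-6.0000 7.0000 -4.0000 0.0000]
Step 2: x=[3.6875 11.7500 14.1875 20.7500] v=[-7.2500 8.0000 -3.2500 -1.0000]
Step 3: x=[2.9688 12.3438 14.4063 20.1094] v=[-2.8750 2.3750 0.8750 -2.5625]
Step 4: x=[3.8516 11.1094 15.5352 19.2930] v=[3.5312 -4.9375 4.5156 -3.2656]
Step 5: x=[5.5860 9.1670 16.4971 18.7872] v=[6.9374 -7.7695 3.8476 -2.0234]
Step 6: x=[6.8191 8.1619 16.1990 18.9588] v=[4.9324 -4.0204 -1.1924 0.6865]
Max displacement = 2.3438

Answer: 2.3438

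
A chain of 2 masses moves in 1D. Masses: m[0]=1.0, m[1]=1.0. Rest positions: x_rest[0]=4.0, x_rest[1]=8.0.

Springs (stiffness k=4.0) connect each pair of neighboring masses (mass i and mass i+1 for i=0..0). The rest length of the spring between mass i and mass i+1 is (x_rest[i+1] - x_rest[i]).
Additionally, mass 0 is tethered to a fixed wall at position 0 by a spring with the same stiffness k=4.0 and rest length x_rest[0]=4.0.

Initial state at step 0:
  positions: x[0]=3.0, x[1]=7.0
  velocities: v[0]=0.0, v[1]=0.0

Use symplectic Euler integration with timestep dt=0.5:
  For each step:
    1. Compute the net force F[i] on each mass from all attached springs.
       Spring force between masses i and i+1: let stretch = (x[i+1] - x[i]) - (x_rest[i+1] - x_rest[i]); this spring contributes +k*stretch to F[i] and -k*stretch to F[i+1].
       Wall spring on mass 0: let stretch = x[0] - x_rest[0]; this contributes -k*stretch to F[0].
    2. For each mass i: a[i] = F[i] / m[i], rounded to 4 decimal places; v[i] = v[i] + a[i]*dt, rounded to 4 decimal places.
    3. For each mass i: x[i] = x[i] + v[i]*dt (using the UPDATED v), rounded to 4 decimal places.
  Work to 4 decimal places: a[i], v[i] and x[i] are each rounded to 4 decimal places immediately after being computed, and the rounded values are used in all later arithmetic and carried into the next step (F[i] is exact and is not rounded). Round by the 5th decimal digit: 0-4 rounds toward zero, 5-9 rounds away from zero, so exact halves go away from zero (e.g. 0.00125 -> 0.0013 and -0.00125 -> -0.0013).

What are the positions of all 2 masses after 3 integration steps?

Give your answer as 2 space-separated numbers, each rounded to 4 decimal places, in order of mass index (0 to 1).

Answer: 4.0000 9.0000

Derivation:
Step 0: x=[3.0000 7.0000] v=[0.0000 0.0000]
Step 1: x=[4.0000 7.0000] v=[2.0000 0.0000]
Step 2: x=[4.0000 8.0000] v=[0.0000 2.0000]
Step 3: x=[4.0000 9.0000] v=[0.0000 2.0000]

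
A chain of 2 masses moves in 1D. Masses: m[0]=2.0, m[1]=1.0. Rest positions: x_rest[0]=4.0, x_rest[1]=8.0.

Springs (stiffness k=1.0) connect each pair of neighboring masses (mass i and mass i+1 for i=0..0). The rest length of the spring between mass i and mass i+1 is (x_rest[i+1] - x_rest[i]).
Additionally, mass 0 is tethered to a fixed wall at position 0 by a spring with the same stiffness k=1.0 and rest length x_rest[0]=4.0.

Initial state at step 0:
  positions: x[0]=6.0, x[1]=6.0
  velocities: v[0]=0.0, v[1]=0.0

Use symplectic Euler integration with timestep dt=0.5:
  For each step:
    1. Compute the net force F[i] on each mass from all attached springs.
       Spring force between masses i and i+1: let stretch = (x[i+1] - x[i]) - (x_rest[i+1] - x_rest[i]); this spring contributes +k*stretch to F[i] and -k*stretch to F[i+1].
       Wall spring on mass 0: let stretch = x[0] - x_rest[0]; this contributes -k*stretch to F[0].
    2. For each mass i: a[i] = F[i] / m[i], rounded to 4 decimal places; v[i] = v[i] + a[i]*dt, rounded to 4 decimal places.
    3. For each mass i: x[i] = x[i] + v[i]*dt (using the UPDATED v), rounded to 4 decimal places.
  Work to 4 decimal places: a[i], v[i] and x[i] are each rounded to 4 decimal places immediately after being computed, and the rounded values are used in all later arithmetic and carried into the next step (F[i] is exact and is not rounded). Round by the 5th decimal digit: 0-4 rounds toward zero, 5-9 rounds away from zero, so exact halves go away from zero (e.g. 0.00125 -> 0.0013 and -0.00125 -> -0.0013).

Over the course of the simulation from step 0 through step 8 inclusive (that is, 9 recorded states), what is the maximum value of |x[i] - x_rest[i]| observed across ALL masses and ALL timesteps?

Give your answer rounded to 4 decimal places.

Answer: 2.6700

Derivation:
Step 0: x=[6.0000 6.0000] v=[0.0000 0.0000]
Step 1: x=[5.2500 7.0000] v=[-1.5000 2.0000]
Step 2: x=[4.0625 8.5625] v=[-2.3750 3.1250]
Step 3: x=[2.9297 10.0000] v=[-2.2656 2.8750]
Step 4: x=[2.3145 10.6700] v=[-1.2305 1.3399]
Step 5: x=[2.4544 10.2511] v=[0.2798 -0.8379]
Step 6: x=[3.2621 8.8830] v=[1.6154 -2.7363]
Step 7: x=[4.3647 7.1096] v=[2.2051 -3.5468]
Step 8: x=[5.2648 5.6500] v=[1.8002 -2.9193]
Max displacement = 2.6700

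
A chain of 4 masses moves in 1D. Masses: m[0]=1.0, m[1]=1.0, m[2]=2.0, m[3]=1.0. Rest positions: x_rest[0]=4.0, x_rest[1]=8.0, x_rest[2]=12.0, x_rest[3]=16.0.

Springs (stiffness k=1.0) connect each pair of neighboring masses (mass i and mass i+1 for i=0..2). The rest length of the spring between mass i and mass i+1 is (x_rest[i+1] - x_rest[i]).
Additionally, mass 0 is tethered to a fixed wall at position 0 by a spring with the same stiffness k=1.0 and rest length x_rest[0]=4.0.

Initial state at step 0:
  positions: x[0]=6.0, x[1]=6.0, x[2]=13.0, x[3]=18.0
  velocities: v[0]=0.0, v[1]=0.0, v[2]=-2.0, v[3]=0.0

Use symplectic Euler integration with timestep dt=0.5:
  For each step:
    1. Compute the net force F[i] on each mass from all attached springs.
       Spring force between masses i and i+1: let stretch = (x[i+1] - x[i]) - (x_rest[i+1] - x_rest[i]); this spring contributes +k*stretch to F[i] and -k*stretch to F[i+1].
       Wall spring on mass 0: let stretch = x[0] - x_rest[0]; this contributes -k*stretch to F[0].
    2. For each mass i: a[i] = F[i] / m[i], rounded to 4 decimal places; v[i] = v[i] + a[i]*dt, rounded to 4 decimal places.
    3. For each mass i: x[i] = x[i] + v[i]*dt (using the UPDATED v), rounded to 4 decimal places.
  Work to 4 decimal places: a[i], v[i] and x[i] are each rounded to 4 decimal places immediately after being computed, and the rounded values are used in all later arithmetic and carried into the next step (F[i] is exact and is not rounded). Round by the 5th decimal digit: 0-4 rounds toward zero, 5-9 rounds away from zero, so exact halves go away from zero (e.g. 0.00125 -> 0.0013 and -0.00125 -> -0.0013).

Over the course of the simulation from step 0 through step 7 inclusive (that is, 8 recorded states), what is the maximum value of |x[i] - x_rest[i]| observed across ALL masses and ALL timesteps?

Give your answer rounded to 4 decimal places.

Answer: 4.2693

Derivation:
Step 0: x=[6.0000 6.0000 13.0000 18.0000] v=[0.0000 0.0000 -2.0000 0.0000]
Step 1: x=[4.5000 7.7500 11.7500 17.7500] v=[-3.0000 3.5000 -2.5000 -0.5000]
Step 2: x=[2.6875 9.6875 10.7500 17.0000] v=[-3.6250 3.8750 -2.0000 -1.5000]
Step 3: x=[1.9531 10.1407 10.3985 15.6875] v=[-1.4688 0.9063 -0.7031 -2.6250]
Step 4: x=[2.7774 8.6114 10.6759 14.0528] v=[1.6485 -3.0586 0.5547 -3.2695]
Step 5: x=[4.3658 6.1397 11.1173 12.5738] v=[3.1768 -4.9434 0.8828 -2.9580]
Step 6: x=[5.3063 4.4689 11.1186 11.7307] v=[1.8809 -3.3416 0.0025 -1.6863]
Step 7: x=[4.7108 4.6699 10.3652 11.7346] v=[-1.1910 0.4020 -1.5069 0.0077]
Max displacement = 4.2693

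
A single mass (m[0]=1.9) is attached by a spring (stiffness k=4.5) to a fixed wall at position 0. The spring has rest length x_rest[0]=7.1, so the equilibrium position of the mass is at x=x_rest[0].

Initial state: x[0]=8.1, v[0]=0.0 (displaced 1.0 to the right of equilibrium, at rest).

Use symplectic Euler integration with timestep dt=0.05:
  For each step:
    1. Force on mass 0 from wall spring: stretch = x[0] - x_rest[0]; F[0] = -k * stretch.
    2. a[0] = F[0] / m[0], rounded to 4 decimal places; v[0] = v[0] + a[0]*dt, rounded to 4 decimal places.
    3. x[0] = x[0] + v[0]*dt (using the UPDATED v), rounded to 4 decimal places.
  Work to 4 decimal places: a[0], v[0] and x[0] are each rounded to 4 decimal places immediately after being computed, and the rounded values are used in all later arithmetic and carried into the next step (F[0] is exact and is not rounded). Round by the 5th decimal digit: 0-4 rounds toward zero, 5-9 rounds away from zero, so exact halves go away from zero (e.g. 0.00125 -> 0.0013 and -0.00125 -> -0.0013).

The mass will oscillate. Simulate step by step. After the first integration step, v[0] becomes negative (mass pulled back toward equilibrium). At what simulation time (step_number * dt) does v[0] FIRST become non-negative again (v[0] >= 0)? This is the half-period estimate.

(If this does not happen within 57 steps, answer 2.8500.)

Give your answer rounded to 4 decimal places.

Answer: 2.0500

Derivation:
Step 0: x=[8.1000] v=[0.0000]
Step 1: x=[8.0941] v=[-0.1184]
Step 2: x=[8.0823] v=[-0.2361]
Step 3: x=[8.0647] v=[-0.3524]
Step 4: x=[8.0414] v=[-0.4666]
Step 5: x=[8.0125] v=[-0.5781]
Step 6: x=[7.9782] v=[-0.6862]
Step 7: x=[7.9387] v=[-0.7902]
Step 8: x=[7.8942] v=[-0.8895]
Step 9: x=[7.8450] v=[-0.9836]
Step 10: x=[7.7914] v=[-1.0718]
Step 11: x=[7.7337] v=[-1.1537]
Step 12: x=[7.6723] v=[-1.2287]
Step 13: x=[7.6075] v=[-1.2965]
Step 14: x=[7.5397] v=[-1.3566]
Step 15: x=[7.4693] v=[-1.4087]
Step 16: x=[7.3967] v=[-1.4524]
Step 17: x=[7.3223] v=[-1.4875]
Step 18: x=[7.2466] v=[-1.5138]
Step 19: x=[7.1700] v=[-1.5312]
Step 20: x=[7.0930] v=[-1.5395]
Step 21: x=[7.0161] v=[-1.5387]
Step 22: x=[6.9397] v=[-1.5288]
Step 23: x=[6.8642] v=[-1.5098]
Step 24: x=[6.7901] v=[-1.4819]
Step 25: x=[6.7178] v=[-1.4452]
Step 26: x=[6.6478] v=[-1.3999]
Step 27: x=[6.5805] v=[-1.3464]
Step 28: x=[6.5163] v=[-1.2849]
Step 29: x=[6.4555] v=[-1.2158]
Step 30: x=[6.3985] v=[-1.1395]
Step 31: x=[6.3457] v=[-1.0564]
Step 32: x=[6.2973] v=[-0.9671]
Step 33: x=[6.2537] v=[-0.8720]
Step 34: x=[6.2151] v=[-0.7718]
Step 35: x=[6.1818] v=[-0.6670]
Step 36: x=[6.1539] v=[-0.5583]
Step 37: x=[6.1316] v=[-0.4463]
Step 38: x=[6.1150] v=[-0.3316]
Step 39: x=[6.1043] v=[-0.2150]
Step 40: x=[6.0994] v=[-0.0971]
Step 41: x=[6.1005] v=[0.0214]
First v>=0 after going negative at step 41, time=2.0500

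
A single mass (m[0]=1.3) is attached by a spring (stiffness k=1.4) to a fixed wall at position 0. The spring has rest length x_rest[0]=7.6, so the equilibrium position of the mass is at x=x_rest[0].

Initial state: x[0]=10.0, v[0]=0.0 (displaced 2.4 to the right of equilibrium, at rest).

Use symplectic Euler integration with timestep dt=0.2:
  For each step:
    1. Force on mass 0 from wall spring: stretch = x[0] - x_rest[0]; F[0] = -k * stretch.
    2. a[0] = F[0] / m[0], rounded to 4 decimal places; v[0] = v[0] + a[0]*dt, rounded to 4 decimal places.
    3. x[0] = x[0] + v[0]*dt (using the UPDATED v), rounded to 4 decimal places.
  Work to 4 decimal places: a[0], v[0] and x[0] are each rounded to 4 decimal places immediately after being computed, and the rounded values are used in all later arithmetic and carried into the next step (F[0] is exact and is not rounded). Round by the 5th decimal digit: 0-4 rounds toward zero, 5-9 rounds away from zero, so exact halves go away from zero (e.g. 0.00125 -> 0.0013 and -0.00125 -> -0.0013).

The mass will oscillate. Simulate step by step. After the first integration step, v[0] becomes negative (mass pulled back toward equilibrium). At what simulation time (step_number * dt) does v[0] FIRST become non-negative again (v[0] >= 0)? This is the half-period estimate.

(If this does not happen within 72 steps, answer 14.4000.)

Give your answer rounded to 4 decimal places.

Answer: 3.2000

Derivation:
Step 0: x=[10.0000] v=[0.0000]
Step 1: x=[9.8966] v=[-0.5169]
Step 2: x=[9.6943] v=[-1.0116]
Step 3: x=[9.4018] v=[-1.4627]
Step 4: x=[9.0316] v=[-1.8508]
Step 5: x=[8.5998] v=[-2.1591]
Step 6: x=[8.1249] v=[-2.3744]
Step 7: x=[7.6274] v=[-2.4875]
Step 8: x=[7.1287] v=[-2.4934]
Step 9: x=[6.6503] v=[-2.3919]
Step 10: x=[6.2128] v=[-2.1873]
Step 11: x=[5.8351] v=[-1.8885]
Step 12: x=[5.5334] v=[-1.5084]
Step 13: x=[5.3207] v=[-1.0633]
Step 14: x=[5.2062] v=[-0.5724]
Step 15: x=[5.1948] v=[-0.0568]
Step 16: x=[5.2870] v=[0.4612]
First v>=0 after going negative at step 16, time=3.2000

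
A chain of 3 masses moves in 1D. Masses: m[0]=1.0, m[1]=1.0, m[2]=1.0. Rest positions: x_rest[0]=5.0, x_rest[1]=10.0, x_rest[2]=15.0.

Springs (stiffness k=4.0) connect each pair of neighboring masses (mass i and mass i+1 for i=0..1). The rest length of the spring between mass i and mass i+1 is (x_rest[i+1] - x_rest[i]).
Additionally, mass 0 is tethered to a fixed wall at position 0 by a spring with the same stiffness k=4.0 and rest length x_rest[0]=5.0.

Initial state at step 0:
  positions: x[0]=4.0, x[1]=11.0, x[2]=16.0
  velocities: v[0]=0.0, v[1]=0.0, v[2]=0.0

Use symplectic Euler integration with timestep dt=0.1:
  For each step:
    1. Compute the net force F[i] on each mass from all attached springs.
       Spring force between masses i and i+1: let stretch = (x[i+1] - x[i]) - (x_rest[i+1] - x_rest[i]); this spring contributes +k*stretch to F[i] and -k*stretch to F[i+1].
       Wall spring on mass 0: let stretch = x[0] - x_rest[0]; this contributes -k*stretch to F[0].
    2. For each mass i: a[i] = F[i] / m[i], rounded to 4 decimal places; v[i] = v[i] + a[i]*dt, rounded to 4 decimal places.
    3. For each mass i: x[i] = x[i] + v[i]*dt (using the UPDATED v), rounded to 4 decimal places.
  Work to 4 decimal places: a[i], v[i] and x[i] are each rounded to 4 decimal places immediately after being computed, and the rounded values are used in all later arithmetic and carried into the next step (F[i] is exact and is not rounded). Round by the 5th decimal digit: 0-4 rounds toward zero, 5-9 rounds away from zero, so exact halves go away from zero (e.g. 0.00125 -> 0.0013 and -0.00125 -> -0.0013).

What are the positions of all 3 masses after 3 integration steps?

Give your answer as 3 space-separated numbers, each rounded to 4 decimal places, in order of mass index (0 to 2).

Step 0: x=[4.0000 11.0000 16.0000] v=[0.0000 0.0000 0.0000]
Step 1: x=[4.1200 10.9200 16.0000] v=[1.2000 -0.8000 0.0000]
Step 2: x=[4.3472 10.7712 15.9968] v=[2.2720 -1.4880 -0.0320]
Step 3: x=[4.6575 10.5745 15.9846] v=[3.1027 -1.9674 -0.1222]

Answer: 4.6575 10.5745 15.9846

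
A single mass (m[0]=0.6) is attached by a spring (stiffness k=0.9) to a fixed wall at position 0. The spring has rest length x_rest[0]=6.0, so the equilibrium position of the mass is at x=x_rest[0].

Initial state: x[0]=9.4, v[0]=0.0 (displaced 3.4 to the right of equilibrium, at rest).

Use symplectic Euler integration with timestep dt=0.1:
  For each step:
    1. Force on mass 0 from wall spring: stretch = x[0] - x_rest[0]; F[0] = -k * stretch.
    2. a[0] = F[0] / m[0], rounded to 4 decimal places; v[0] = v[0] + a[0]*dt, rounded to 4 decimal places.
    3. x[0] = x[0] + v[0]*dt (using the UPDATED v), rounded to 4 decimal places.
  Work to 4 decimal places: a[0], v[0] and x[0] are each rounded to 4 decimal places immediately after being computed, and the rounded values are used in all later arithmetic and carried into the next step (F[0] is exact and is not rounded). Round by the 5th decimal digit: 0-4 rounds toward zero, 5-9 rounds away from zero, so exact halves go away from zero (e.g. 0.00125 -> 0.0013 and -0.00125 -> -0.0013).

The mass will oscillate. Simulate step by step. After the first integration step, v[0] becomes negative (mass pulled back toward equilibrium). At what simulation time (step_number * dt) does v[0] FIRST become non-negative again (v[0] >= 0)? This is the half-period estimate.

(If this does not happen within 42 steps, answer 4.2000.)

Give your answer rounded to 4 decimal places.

Answer: 2.6000

Derivation:
Step 0: x=[9.4000] v=[0.0000]
Step 1: x=[9.3490] v=[-0.5100]
Step 2: x=[9.2478] v=[-1.0124]
Step 3: x=[9.0978] v=[-1.4996]
Step 4: x=[8.9014] v=[-1.9643]
Step 5: x=[8.6615] v=[-2.3995]
Step 6: x=[8.3816] v=[-2.7987]
Step 7: x=[8.0660] v=[-3.1559]
Step 8: x=[7.7194] v=[-3.4658]
Step 9: x=[7.3470] v=[-3.7237]
Step 10: x=[6.9544] v=[-3.9258]
Step 11: x=[6.5475] v=[-4.0690]
Step 12: x=[6.1324] v=[-4.1511]
Step 13: x=[5.7153] v=[-4.1710]
Step 14: x=[5.3025] v=[-4.1283]
Step 15: x=[4.9001] v=[-4.0237]
Step 16: x=[4.5142] v=[-3.8587]
Step 17: x=[4.1506] v=[-3.6358]
Step 18: x=[3.8148] v=[-3.3584]
Step 19: x=[3.5117] v=[-3.0306]
Step 20: x=[3.2460] v=[-2.6574]
Step 21: x=[3.0216] v=[-2.2443]
Step 22: x=[2.8419] v=[-1.7975]
Step 23: x=[2.7095] v=[-1.3238]
Step 24: x=[2.6265] v=[-0.8302]
Step 25: x=[2.5941] v=[-0.3242]
Step 26: x=[2.6128] v=[0.1867]
First v>=0 after going negative at step 26, time=2.6000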